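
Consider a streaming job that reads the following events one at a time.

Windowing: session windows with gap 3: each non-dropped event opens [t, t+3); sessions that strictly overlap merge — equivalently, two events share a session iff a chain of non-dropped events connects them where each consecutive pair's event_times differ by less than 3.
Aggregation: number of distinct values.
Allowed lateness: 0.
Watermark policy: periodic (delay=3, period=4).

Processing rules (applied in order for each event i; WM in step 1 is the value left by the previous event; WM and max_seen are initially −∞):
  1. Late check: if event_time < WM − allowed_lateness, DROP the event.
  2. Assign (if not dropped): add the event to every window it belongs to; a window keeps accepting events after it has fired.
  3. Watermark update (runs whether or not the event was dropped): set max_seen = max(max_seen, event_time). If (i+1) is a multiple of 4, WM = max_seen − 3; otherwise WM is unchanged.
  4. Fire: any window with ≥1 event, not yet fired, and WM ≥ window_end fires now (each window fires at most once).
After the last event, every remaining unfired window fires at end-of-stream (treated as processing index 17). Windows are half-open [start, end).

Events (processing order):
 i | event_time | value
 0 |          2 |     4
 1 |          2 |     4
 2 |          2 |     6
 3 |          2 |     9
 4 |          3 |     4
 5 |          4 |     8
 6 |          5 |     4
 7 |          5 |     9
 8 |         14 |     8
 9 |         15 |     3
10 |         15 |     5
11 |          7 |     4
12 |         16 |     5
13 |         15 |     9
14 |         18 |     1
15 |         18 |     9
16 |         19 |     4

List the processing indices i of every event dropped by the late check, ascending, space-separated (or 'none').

i=0 t=2 v=4: → [2,5); WM=−∞
i=1 t=2 v=4: → [2,5); WM=−∞
i=2 t=2 v=6: → [2,5); WM=−∞
i=3 t=2 v=9: → [2,5); WM=-1
i=4 t=3 v=4: → [2,6); WM=-1
i=5 t=4 v=8: → [2,7); WM=-1
i=6 t=5 v=4: → [2,8); WM=-1
i=7 t=5 v=9: → [2,8); WM=2
i=8 t=14 v=8: → [14,17); WM=2
i=9 t=15 v=3: → [14,18); WM=2
i=10 t=15 v=5: → [14,18); WM=2
i=11 t=7 v=4: → [2,10); WM=12
i=12 t=16 v=5: → [14,19); WM=12
i=13 t=15 v=9: → [14,19); WM=12
i=14 t=18 v=1: → [14,21); WM=12
i=15 t=18 v=9: → [14,21); WM=15
i=16 t=19 v=4: → [14,22); WM=15

none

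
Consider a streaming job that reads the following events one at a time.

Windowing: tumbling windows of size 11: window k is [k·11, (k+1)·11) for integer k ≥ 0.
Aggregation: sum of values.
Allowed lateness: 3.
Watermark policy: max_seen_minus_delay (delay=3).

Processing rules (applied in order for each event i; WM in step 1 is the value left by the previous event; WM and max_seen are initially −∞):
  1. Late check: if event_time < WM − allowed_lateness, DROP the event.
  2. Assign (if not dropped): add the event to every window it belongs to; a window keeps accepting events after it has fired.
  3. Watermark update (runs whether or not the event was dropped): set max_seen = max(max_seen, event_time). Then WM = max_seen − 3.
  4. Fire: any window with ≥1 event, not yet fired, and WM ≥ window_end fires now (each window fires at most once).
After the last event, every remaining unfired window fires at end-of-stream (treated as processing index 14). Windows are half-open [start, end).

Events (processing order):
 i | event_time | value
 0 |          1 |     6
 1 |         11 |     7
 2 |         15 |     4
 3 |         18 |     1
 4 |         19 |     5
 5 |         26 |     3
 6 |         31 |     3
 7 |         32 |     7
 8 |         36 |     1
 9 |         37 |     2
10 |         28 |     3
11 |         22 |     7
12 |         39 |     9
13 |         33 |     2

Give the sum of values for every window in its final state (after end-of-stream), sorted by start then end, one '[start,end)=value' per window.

i=0 t=1 v=6: → [0,11); WM=-2
i=1 t=11 v=7: → [11,22); WM=8
i=2 t=15 v=4: → [11,22); WM=12; [0,11) fires=6
i=3 t=18 v=1: → [11,22); WM=15
i=4 t=19 v=5: → [11,22); WM=16
i=5 t=26 v=3: → [22,33); WM=23; [11,22) fires=17
i=6 t=31 v=3: → [22,33); WM=28
i=7 t=32 v=7: → [22,33); WM=29
i=8 t=36 v=1: → [33,44); WM=33; [22,33) fires=13
i=9 t=37 v=2: → [33,44); WM=34
i=10 t=28 v=3: DROP (t<34-3); WM=34
i=11 t=22 v=7: DROP (t<34-3); WM=34
i=12 t=39 v=9: → [33,44); WM=36
i=13 t=33 v=2: → [33,44); WM=36

[0,11)=6 [11,22)=17 [22,33)=13 [33,44)=14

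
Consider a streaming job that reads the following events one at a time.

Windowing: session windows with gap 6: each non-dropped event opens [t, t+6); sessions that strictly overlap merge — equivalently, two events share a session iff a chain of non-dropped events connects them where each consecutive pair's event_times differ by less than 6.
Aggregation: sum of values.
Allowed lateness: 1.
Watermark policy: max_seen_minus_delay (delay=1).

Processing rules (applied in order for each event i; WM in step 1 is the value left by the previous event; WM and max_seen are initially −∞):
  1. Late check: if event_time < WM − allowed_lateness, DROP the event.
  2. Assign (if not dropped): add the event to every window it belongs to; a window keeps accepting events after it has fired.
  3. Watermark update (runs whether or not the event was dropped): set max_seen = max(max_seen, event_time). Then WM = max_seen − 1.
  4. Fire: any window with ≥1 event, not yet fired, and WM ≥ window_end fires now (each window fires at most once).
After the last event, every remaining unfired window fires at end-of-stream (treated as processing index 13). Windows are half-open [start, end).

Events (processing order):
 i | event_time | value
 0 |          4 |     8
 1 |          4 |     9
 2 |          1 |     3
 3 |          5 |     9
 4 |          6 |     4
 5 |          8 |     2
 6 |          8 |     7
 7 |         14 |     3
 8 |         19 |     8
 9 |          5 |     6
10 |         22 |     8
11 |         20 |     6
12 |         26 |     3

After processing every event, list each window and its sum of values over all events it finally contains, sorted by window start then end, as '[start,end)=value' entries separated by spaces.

i=0 t=4 v=8: → [4,10); WM=3
i=1 t=4 v=9: → [4,10); WM=3
i=2 t=1 v=3: DROP (t<3-1); WM=3
i=3 t=5 v=9: → [4,11); WM=4
i=4 t=6 v=4: → [4,12); WM=5
i=5 t=8 v=2: → [4,14); WM=7
i=6 t=8 v=7: → [4,14); WM=7
i=7 t=14 v=3: → [14,20); WM=13
i=8 t=19 v=8: → [14,25); WM=18
i=9 t=5 v=6: DROP (t<18-1); WM=18
i=10 t=22 v=8: → [14,28); WM=21
i=11 t=20 v=6: → [14,28); WM=21
i=12 t=26 v=3: → [14,32); WM=25

[4,14)=39 [14,32)=28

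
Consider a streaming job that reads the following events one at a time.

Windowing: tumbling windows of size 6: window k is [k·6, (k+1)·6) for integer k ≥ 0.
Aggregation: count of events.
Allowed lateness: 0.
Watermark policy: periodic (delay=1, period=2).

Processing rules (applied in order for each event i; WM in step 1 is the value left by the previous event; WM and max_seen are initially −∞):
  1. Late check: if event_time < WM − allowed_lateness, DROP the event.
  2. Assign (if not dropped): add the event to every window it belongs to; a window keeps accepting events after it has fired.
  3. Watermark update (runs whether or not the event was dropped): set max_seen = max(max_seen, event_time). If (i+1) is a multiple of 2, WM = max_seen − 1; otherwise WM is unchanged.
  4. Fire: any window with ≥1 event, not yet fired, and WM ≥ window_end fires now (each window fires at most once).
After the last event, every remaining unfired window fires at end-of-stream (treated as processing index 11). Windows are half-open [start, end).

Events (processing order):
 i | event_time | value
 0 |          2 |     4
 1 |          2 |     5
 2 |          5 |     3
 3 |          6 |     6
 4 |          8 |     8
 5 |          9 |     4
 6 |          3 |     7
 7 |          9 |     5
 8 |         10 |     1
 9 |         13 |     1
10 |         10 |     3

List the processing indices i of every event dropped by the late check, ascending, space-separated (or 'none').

i=0 t=2 v=4: → [0,6); WM=−∞
i=1 t=2 v=5: → [0,6); WM=1
i=2 t=5 v=3: → [0,6); WM=1
i=3 t=6 v=6: → [6,12); WM=5
i=4 t=8 v=8: → [6,12); WM=5
i=5 t=9 v=4: → [6,12); WM=8; [0,6) fires=3
i=6 t=3 v=7: DROP (t<8-0); WM=8
i=7 t=9 v=5: → [6,12); WM=8
i=8 t=10 v=1: → [6,12); WM=8
i=9 t=13 v=1: → [12,18); WM=12; [6,12) fires=5
i=10 t=10 v=3: DROP (t<12-0); WM=12

6 10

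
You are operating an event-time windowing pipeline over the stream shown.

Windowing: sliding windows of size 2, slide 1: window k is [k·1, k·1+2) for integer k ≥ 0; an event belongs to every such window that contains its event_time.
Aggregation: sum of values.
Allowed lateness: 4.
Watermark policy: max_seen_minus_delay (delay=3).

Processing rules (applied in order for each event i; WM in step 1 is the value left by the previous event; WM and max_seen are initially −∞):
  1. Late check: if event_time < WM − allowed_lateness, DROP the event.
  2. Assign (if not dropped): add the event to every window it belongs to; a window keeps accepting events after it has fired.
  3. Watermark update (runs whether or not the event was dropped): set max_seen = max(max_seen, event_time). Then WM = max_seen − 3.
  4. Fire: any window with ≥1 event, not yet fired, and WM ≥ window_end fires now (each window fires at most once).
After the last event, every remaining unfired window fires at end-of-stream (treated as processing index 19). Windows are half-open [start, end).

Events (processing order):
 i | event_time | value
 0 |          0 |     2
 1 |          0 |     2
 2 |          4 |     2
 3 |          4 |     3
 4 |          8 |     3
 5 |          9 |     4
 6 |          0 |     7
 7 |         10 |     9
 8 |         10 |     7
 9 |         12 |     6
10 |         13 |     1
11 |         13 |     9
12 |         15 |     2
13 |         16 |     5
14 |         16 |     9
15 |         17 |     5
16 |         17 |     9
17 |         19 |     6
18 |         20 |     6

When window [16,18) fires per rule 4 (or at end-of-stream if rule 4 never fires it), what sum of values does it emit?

i=0 t=0 v=2: → [0,2); WM=-3
i=1 t=0 v=2: → [0,2); WM=-3
i=2 t=4 v=2: → [4,6),[3,5); WM=1
i=3 t=4 v=3: → [4,6),[3,5); WM=1
i=4 t=8 v=3: → [8,10),[7,9); WM=5; [0,2) fires=4 [3,5) fires=5
i=5 t=9 v=4: → [9,11),[8,10); WM=6; [4,6) fires=5
i=6 t=0 v=7: DROP (t<6-4); WM=6
i=7 t=10 v=9: → [10,12),[9,11); WM=7
i=8 t=10 v=7: → [10,12),[9,11); WM=7
i=9 t=12 v=6: → [12,14),[11,13); WM=9; [7,9) fires=3
i=10 t=13 v=1: → [13,15),[12,14); WM=10; [8,10) fires=7
i=11 t=13 v=9: → [13,15),[12,14); WM=10
i=12 t=15 v=2: → [15,17),[14,16); WM=12; [9,11) fires=20 [10,12) fires=16
i=13 t=16 v=5: → [16,18),[15,17); WM=13; [11,13) fires=6
i=14 t=16 v=9: → [16,18),[15,17); WM=13
i=15 t=17 v=5: → [17,19),[16,18); WM=14; [12,14) fires=16
i=16 t=17 v=9: → [17,19),[16,18); WM=14
i=17 t=19 v=6: → [19,21),[18,20); WM=16; [13,15) fires=10 [14,16) fires=2
i=18 t=20 v=6: → [20,22),[19,21); WM=17; [15,17) fires=16

28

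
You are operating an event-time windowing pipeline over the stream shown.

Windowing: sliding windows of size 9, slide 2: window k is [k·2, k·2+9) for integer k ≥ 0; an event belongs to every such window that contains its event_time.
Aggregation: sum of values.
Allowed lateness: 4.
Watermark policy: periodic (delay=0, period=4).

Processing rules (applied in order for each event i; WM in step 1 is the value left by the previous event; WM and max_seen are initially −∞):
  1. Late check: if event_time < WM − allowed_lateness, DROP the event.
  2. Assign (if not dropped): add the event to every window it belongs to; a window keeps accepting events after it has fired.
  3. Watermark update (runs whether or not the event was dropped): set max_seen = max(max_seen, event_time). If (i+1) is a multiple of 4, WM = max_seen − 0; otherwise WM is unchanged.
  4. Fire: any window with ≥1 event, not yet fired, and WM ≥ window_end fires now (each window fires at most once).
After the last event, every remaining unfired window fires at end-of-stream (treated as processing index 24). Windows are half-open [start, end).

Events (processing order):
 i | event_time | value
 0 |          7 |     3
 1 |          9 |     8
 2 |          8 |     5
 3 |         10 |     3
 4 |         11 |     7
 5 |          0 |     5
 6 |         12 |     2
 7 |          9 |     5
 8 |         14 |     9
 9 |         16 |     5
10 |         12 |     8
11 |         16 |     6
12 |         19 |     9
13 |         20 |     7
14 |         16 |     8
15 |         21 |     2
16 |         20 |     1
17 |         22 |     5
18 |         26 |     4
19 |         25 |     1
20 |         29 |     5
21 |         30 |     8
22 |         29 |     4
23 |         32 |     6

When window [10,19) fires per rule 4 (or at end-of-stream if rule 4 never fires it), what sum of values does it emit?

48

i=0 t=7 v=3: → [6,15),[4,13),[2,11),[0,9); WM=−∞
i=1 t=9 v=8: → [8,17),[6,15),[4,13),[2,11); WM=−∞
i=2 t=8 v=5: → [8,17),[6,15),[4,13),[2,11),[0,9); WM=−∞
i=3 t=10 v=3: → [10,19),[8,17),[6,15),[4,13),[2,11); WM=10; [0,9) fires=8
i=4 t=11 v=7: → [10,19),[8,17),[6,15),[4,13); WM=10
i=5 t=0 v=5: DROP (t<10-4); WM=10
i=6 t=12 v=2: → [12,21),[10,19),[8,17),[6,15),[4,13); WM=10
i=7 t=9 v=5: → [8,17),[6,15),[4,13),[2,11); WM=12; [2,11) fires=24
i=8 t=14 v=9: → [14,23),[12,21),[10,19),[8,17),[6,15); WM=12
i=9 t=16 v=5: → [16,25),[14,23),[12,21),[10,19),[8,17); WM=12
i=10 t=12 v=8: → [12,21),[10,19),[8,17),[6,15),[4,13); WM=12
i=11 t=16 v=6: → [16,25),[14,23),[12,21),[10,19),[8,17); WM=16; [4,13) fires=41 [6,15) fires=50
i=12 t=19 v=9: → [18,27),[16,25),[14,23),[12,21); WM=16
i=13 t=20 v=7: → [20,29),[18,27),[16,25),[14,23),[12,21); WM=16
i=14 t=16 v=8: → [16,25),[14,23),[12,21),[10,19),[8,17); WM=16
i=15 t=21 v=2: → [20,29),[18,27),[16,25),[14,23); WM=21; [8,17) fires=66 [10,19) fires=48 [12,21) fires=54
i=16 t=20 v=1: → [20,29),[18,27),[16,25),[14,23),[12,21); WM=21
i=17 t=22 v=5: → [22,31),[20,29),[18,27),[16,25),[14,23); WM=21
i=18 t=26 v=4: → [26,35),[24,33),[22,31),[20,29),[18,27); WM=21
i=19 t=25 v=1: → [24,33),[22,31),[20,29),[18,27); WM=26; [14,23) fires=52 [16,25) fires=43
i=20 t=29 v=5: → [28,37),[26,35),[24,33),[22,31); WM=26
i=21 t=30 v=8: → [30,39),[28,37),[26,35),[24,33),[22,31); WM=26
i=22 t=29 v=4: → [28,37),[26,35),[24,33),[22,31); WM=26
i=23 t=32 v=6: → [32,41),[30,39),[28,37),[26,35),[24,33); WM=32; [18,27) fires=29 [20,29) fires=20 [22,31) fires=27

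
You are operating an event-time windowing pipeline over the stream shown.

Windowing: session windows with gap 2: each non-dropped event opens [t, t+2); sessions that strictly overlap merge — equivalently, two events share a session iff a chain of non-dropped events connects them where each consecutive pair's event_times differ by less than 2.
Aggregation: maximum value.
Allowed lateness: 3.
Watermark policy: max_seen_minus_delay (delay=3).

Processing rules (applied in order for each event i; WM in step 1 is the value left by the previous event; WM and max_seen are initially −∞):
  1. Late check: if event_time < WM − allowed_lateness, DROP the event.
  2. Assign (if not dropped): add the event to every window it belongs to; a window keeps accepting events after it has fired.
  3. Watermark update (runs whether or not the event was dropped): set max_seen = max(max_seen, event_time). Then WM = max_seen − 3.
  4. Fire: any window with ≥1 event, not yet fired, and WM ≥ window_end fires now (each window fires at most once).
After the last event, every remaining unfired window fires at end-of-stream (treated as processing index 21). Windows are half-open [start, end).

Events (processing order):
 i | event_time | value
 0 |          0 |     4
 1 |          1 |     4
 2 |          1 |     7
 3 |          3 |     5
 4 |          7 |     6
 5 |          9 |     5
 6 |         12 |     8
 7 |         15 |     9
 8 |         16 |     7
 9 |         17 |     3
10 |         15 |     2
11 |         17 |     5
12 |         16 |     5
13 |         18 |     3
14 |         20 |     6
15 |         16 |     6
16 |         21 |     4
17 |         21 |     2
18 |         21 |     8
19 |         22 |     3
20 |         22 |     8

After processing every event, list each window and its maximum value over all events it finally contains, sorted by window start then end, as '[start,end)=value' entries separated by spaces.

[0,3)=7 [3,5)=5 [7,9)=6 [9,11)=5 [12,14)=8 [15,20)=9 [20,24)=8

i=0 t=0 v=4: → [0,2); WM=-3
i=1 t=1 v=4: → [0,3); WM=-2
i=2 t=1 v=7: → [0,3); WM=-2
i=3 t=3 v=5: → [3,5); WM=0
i=4 t=7 v=6: → [7,9); WM=4
i=5 t=9 v=5: → [9,11); WM=6
i=6 t=12 v=8: → [12,14); WM=9
i=7 t=15 v=9: → [15,17); WM=12
i=8 t=16 v=7: → [15,18); WM=13
i=9 t=17 v=3: → [15,19); WM=14
i=10 t=15 v=2: → [15,19); WM=14
i=11 t=17 v=5: → [15,19); WM=14
i=12 t=16 v=5: → [15,19); WM=14
i=13 t=18 v=3: → [15,20); WM=15
i=14 t=20 v=6: → [20,22); WM=17
i=15 t=16 v=6: → [15,20); WM=17
i=16 t=21 v=4: → [20,23); WM=18
i=17 t=21 v=2: → [20,23); WM=18
i=18 t=21 v=8: → [20,23); WM=18
i=19 t=22 v=3: → [20,24); WM=19
i=20 t=22 v=8: → [20,24); WM=19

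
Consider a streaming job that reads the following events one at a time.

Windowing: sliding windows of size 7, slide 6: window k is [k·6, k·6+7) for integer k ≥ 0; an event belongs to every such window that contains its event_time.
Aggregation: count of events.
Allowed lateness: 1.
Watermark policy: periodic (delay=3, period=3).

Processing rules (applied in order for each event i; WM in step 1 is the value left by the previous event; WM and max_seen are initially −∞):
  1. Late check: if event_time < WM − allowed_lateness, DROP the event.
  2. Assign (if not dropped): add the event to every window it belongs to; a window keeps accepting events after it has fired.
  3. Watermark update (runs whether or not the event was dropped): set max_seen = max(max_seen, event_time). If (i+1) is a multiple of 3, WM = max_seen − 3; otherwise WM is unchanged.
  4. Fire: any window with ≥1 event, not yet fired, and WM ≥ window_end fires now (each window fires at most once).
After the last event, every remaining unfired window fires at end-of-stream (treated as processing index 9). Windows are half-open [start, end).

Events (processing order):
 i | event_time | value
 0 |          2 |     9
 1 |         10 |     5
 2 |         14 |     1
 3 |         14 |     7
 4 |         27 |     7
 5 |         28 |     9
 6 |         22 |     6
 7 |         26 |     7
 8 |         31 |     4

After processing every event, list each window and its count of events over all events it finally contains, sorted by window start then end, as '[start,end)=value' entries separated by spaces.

[0,7)=1 [6,13)=1 [12,19)=2 [24,31)=3 [30,37)=1

i=0 t=2 v=9: → [0,7); WM=−∞
i=1 t=10 v=5: → [6,13); WM=−∞
i=2 t=14 v=1: → [12,19); WM=11; [0,7) fires=1
i=3 t=14 v=7: → [12,19); WM=11
i=4 t=27 v=7: → [24,31); WM=11
i=5 t=28 v=9: → [24,31); WM=25; [6,13) fires=1 [12,19) fires=2
i=6 t=22 v=6: DROP (t<25-1); WM=25
i=7 t=26 v=7: → [24,31); WM=25
i=8 t=31 v=4: → [30,37); WM=28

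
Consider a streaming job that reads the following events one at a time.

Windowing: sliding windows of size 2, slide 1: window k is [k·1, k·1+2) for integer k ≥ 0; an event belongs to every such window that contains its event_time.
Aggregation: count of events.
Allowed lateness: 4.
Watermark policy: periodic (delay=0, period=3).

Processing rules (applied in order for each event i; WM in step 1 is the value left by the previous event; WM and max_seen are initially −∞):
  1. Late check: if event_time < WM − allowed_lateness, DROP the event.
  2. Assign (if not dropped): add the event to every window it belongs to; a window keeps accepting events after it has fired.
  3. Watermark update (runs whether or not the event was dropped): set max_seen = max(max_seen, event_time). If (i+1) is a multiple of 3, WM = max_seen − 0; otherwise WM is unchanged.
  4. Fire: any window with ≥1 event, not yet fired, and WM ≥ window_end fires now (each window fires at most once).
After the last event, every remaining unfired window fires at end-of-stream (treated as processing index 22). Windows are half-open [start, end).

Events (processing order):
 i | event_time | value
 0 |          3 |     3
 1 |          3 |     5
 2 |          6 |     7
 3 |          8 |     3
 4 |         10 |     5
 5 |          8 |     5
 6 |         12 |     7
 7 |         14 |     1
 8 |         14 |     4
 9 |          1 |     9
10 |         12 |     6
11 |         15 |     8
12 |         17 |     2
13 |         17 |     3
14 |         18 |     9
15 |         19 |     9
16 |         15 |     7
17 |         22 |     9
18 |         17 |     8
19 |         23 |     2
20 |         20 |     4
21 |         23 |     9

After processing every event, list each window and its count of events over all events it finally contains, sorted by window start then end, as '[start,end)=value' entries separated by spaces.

i=0 t=3 v=3: → [3,5),[2,4); WM=−∞
i=1 t=3 v=5: → [3,5),[2,4); WM=−∞
i=2 t=6 v=7: → [6,8),[5,7); WM=6; [2,4) fires=2 [3,5) fires=2
i=3 t=8 v=3: → [8,10),[7,9); WM=6
i=4 t=10 v=5: → [10,12),[9,11); WM=6
i=5 t=8 v=5: → [8,10),[7,9); WM=10; [5,7) fires=1 [6,8) fires=1 [7,9) fires=2 [8,10) fires=2
i=6 t=12 v=7: → [12,14),[11,13); WM=10
i=7 t=14 v=1: → [14,16),[13,15); WM=10
i=8 t=14 v=4: → [14,16),[13,15); WM=14; [9,11) fires=1 [10,12) fires=1 [11,13) fires=1 [12,14) fires=1
i=9 t=1 v=9: DROP (t<14-4); WM=14
i=10 t=12 v=6: → [12,14),[11,13); WM=14
i=11 t=15 v=8: → [15,17),[14,16); WM=15; [13,15) fires=2
i=12 t=17 v=2: → [17,19),[16,18); WM=15
i=13 t=17 v=3: → [17,19),[16,18); WM=15
i=14 t=18 v=9: → [18,20),[17,19); WM=18; [14,16) fires=3 [15,17) fires=1 [16,18) fires=2
i=15 t=19 v=9: → [19,21),[18,20); WM=18
i=16 t=15 v=7: → [15,17),[14,16); WM=18
i=17 t=22 v=9: → [22,24),[21,23); WM=22; [17,19) fires=3 [18,20) fires=2 [19,21) fires=1
i=18 t=17 v=8: DROP (t<22-4); WM=22
i=19 t=23 v=2: → [23,25),[22,24); WM=22
i=20 t=20 v=4: → [20,22),[19,21); WM=23; [20,22) fires=1 [21,23) fires=1
i=21 t=23 v=9: → [23,25),[22,24); WM=23

[2,4)=2 [3,5)=2 [5,7)=1 [6,8)=1 [7,9)=2 [8,10)=2 [9,11)=1 [10,12)=1 [11,13)=2 [12,14)=2 [13,15)=2 [14,16)=4 [15,17)=2 [16,18)=2 [17,19)=3 [18,20)=2 [19,21)=2 [20,22)=1 [21,23)=1 [22,24)=3 [23,25)=2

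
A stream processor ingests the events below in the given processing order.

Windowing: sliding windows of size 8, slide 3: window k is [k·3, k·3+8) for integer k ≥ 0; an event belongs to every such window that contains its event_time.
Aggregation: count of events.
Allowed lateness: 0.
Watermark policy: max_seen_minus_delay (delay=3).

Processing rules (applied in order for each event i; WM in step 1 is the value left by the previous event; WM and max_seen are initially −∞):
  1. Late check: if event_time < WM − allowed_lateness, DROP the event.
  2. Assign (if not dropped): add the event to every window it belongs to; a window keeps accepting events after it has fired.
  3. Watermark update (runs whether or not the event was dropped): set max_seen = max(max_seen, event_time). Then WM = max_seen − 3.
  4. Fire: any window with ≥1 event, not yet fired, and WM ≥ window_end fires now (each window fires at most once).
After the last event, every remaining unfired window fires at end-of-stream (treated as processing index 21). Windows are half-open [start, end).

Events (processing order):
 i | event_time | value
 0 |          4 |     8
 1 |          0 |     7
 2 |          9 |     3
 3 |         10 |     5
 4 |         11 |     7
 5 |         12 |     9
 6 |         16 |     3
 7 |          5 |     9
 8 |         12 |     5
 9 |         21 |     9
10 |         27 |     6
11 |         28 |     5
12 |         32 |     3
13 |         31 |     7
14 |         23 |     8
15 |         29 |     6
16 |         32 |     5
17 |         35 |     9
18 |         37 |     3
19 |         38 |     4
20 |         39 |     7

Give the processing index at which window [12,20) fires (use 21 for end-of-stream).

i=0 t=4 v=8: → [3,11),[0,8); WM=1
i=1 t=0 v=7: DROP (t<1-0); WM=1
i=2 t=9 v=3: → [9,17),[6,14),[3,11); WM=6
i=3 t=10 v=5: → [9,17),[6,14),[3,11); WM=7
i=4 t=11 v=7: → [9,17),[6,14); WM=8; [0,8) fires=1
i=5 t=12 v=9: → [12,20),[9,17),[6,14); WM=9
i=6 t=16 v=3: → [15,23),[12,20),[9,17); WM=13; [3,11) fires=3
i=7 t=5 v=9: DROP (t<13-0); WM=13
i=8 t=12 v=5: DROP (t<13-0); WM=13
i=9 t=21 v=9: → [21,29),[18,26),[15,23); WM=18; [6,14) fires=4 [9,17) fires=5
i=10 t=27 v=6: → [27,35),[24,32),[21,29); WM=24; [12,20) fires=2 [15,23) fires=2
i=11 t=28 v=5: → [27,35),[24,32),[21,29); WM=25
i=12 t=32 v=3: → [30,38),[27,35); WM=29; [18,26) fires=1 [21,29) fires=3
i=13 t=31 v=7: → [30,38),[27,35),[24,32); WM=29
i=14 t=23 v=8: DROP (t<29-0); WM=29
i=15 t=29 v=6: → [27,35),[24,32); WM=29
i=16 t=32 v=5: → [30,38),[27,35); WM=29
i=17 t=35 v=9: → [33,41),[30,38); WM=32; [24,32) fires=4
i=18 t=37 v=3: → [36,44),[33,41),[30,38); WM=34
i=19 t=38 v=4: → [36,44),[33,41); WM=35; [27,35) fires=6
i=20 t=39 v=7: → [39,47),[36,44),[33,41); WM=36

10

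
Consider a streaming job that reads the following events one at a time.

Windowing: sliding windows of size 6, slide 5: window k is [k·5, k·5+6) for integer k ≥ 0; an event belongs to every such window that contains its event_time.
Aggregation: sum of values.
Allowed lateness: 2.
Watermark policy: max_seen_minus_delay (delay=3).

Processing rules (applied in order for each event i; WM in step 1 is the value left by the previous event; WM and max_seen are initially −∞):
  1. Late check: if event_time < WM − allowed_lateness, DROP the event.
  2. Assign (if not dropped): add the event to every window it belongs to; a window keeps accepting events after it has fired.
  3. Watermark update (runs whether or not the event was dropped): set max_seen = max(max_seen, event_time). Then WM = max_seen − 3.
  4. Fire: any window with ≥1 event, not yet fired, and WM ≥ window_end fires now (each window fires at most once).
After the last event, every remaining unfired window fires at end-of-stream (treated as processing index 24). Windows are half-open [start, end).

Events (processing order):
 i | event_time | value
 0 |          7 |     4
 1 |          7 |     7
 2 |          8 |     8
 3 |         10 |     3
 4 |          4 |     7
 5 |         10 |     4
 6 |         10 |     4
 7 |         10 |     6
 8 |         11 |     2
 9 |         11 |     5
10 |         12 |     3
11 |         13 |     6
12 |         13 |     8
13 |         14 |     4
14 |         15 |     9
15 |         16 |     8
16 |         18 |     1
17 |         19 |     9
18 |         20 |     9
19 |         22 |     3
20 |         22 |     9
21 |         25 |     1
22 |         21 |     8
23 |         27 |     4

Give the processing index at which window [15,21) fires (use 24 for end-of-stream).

21

i=0 t=7 v=4: → [5,11); WM=4
i=1 t=7 v=7: → [5,11); WM=4
i=2 t=8 v=8: → [5,11); WM=5
i=3 t=10 v=3: → [10,16),[5,11); WM=7
i=4 t=4 v=7: DROP (t<7-2); WM=7
i=5 t=10 v=4: → [10,16),[5,11); WM=7
i=6 t=10 v=4: → [10,16),[5,11); WM=7
i=7 t=10 v=6: → [10,16),[5,11); WM=7
i=8 t=11 v=2: → [10,16); WM=8
i=9 t=11 v=5: → [10,16); WM=8
i=10 t=12 v=3: → [10,16); WM=9
i=11 t=13 v=6: → [10,16); WM=10
i=12 t=13 v=8: → [10,16); WM=10
i=13 t=14 v=4: → [10,16); WM=11; [5,11) fires=36
i=14 t=15 v=9: → [15,21),[10,16); WM=12
i=15 t=16 v=8: → [15,21); WM=13
i=16 t=18 v=1: → [15,21); WM=15
i=17 t=19 v=9: → [15,21); WM=16; [10,16) fires=54
i=18 t=20 v=9: → [20,26),[15,21); WM=17
i=19 t=22 v=3: → [20,26); WM=19
i=20 t=22 v=9: → [20,26); WM=19
i=21 t=25 v=1: → [25,31),[20,26); WM=22; [15,21) fires=36
i=22 t=21 v=8: → [20,26); WM=22
i=23 t=27 v=4: → [25,31); WM=24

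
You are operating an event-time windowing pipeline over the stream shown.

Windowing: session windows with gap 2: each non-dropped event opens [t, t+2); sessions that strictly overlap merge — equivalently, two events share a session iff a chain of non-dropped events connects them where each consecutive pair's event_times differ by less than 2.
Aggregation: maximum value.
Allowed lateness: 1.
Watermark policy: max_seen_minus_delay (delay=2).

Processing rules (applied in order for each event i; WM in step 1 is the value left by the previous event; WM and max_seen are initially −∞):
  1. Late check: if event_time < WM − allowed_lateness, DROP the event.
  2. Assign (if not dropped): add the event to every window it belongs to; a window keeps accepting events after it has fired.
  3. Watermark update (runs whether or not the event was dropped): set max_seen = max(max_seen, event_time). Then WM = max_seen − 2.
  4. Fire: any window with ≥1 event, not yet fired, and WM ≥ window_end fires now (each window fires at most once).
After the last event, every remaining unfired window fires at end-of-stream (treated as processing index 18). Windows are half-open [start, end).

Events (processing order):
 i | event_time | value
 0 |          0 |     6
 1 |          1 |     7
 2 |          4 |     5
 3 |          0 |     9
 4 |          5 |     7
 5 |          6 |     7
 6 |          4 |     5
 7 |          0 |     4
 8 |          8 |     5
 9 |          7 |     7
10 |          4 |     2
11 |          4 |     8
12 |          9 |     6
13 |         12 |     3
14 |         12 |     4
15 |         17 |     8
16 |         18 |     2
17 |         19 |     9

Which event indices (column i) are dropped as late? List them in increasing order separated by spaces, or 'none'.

i=0 t=0 v=6: → [0,2); WM=-2
i=1 t=1 v=7: → [0,3); WM=-1
i=2 t=4 v=5: → [4,6); WM=2
i=3 t=0 v=9: DROP (t<2-1); WM=2
i=4 t=5 v=7: → [4,7); WM=3
i=5 t=6 v=7: → [4,8); WM=4
i=6 t=4 v=5: → [4,8); WM=4
i=7 t=0 v=4: DROP (t<4-1); WM=4
i=8 t=8 v=5: → [8,10); WM=6
i=9 t=7 v=7: → [4,10); WM=6
i=10 t=4 v=2: DROP (t<6-1); WM=6
i=11 t=4 v=8: DROP (t<6-1); WM=6
i=12 t=9 v=6: → [4,11); WM=7
i=13 t=12 v=3: → [12,14); WM=10
i=14 t=12 v=4: → [12,14); WM=10
i=15 t=17 v=8: → [17,19); WM=15
i=16 t=18 v=2: → [17,20); WM=16
i=17 t=19 v=9: → [17,21); WM=17

3 7 10 11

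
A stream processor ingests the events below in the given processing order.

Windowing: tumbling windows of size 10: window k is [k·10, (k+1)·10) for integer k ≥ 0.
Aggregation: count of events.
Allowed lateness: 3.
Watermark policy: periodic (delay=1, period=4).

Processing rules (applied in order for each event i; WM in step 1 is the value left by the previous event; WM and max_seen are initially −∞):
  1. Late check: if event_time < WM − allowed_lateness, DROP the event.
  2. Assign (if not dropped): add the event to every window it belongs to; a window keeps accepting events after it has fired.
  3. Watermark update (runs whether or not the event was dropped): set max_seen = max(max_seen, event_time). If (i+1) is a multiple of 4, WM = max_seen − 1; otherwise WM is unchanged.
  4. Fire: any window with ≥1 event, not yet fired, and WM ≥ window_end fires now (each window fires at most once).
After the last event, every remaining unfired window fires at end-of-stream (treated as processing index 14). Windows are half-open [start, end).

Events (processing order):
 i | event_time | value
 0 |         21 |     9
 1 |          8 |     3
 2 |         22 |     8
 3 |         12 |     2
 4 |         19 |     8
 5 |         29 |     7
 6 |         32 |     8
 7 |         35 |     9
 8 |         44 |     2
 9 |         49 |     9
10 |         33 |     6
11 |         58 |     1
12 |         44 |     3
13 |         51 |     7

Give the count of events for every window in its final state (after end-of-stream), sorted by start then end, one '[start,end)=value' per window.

[0,10)=1 [10,20)=2 [20,30)=3 [30,40)=3 [40,50)=2 [50,60)=1

i=0 t=21 v=9: → [20,30); WM=−∞
i=1 t=8 v=3: → [0,10); WM=−∞
i=2 t=22 v=8: → [20,30); WM=−∞
i=3 t=12 v=2: → [10,20); WM=21; [0,10) fires=1 [10,20) fires=1
i=4 t=19 v=8: → [10,20); WM=21
i=5 t=29 v=7: → [20,30); WM=21
i=6 t=32 v=8: → [30,40); WM=21
i=7 t=35 v=9: → [30,40); WM=34; [20,30) fires=3
i=8 t=44 v=2: → [40,50); WM=34
i=9 t=49 v=9: → [40,50); WM=34
i=10 t=33 v=6: → [30,40); WM=34
i=11 t=58 v=1: → [50,60); WM=57; [30,40) fires=3 [40,50) fires=2
i=12 t=44 v=3: DROP (t<57-3); WM=57
i=13 t=51 v=7: DROP (t<57-3); WM=57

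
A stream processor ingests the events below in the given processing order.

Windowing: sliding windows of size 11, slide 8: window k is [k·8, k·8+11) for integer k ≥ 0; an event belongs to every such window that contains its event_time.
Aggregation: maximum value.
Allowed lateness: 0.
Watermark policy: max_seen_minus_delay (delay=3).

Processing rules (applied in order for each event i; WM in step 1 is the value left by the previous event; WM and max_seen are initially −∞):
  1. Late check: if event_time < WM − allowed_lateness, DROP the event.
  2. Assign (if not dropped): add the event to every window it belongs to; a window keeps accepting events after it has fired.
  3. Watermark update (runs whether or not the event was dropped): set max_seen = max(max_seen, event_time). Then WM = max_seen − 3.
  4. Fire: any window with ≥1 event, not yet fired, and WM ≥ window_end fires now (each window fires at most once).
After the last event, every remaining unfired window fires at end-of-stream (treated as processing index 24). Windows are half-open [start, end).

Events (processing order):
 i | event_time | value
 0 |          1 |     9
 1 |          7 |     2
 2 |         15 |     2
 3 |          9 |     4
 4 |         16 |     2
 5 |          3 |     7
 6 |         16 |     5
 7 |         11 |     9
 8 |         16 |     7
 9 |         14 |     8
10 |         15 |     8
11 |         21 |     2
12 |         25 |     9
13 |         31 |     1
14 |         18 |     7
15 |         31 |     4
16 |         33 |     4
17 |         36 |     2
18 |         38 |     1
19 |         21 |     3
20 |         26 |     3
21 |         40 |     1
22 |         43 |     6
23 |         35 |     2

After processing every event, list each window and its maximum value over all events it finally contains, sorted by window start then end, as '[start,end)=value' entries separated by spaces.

[0,11)=9 [8,19)=8 [16,27)=9 [24,35)=9 [32,43)=4 [40,51)=6

i=0 t=1 v=9: → [0,11); WM=-2
i=1 t=7 v=2: → [0,11); WM=4
i=2 t=15 v=2: → [8,19); WM=12; [0,11) fires=9
i=3 t=9 v=4: DROP (t<12-0); WM=12
i=4 t=16 v=2: → [16,27),[8,19); WM=13
i=5 t=3 v=7: DROP (t<13-0); WM=13
i=6 t=16 v=5: → [16,27),[8,19); WM=13
i=7 t=11 v=9: DROP (t<13-0); WM=13
i=8 t=16 v=7: → [16,27),[8,19); WM=13
i=9 t=14 v=8: → [8,19); WM=13
i=10 t=15 v=8: → [8,19); WM=13
i=11 t=21 v=2: → [16,27); WM=18
i=12 t=25 v=9: → [24,35),[16,27); WM=22; [8,19) fires=8
i=13 t=31 v=1: → [24,35); WM=28; [16,27) fires=9
i=14 t=18 v=7: DROP (t<28-0); WM=28
i=15 t=31 v=4: → [24,35); WM=28
i=16 t=33 v=4: → [32,43),[24,35); WM=30
i=17 t=36 v=2: → [32,43); WM=33
i=18 t=38 v=1: → [32,43); WM=35; [24,35) fires=9
i=19 t=21 v=3: DROP (t<35-0); WM=35
i=20 t=26 v=3: DROP (t<35-0); WM=35
i=21 t=40 v=1: → [40,51),[32,43); WM=37
i=22 t=43 v=6: → [40,51); WM=40
i=23 t=35 v=2: DROP (t<40-0); WM=40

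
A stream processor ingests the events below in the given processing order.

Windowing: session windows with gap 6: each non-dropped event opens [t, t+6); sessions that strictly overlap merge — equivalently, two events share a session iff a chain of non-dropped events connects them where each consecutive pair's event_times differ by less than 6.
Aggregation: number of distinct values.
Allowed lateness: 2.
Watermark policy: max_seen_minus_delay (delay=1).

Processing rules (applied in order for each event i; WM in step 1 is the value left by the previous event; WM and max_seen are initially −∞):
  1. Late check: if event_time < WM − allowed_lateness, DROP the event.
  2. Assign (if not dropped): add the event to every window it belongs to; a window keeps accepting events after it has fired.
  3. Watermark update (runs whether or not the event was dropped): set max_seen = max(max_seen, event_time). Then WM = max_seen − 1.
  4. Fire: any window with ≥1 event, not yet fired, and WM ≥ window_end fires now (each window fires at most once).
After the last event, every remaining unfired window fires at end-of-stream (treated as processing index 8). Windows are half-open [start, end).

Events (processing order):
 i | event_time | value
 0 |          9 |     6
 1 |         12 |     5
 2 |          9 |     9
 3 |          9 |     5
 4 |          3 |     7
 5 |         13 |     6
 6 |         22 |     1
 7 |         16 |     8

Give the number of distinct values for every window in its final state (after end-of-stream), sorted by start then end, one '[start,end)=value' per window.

[9,19)=3 [22,28)=1

i=0 t=9 v=6: → [9,15); WM=8
i=1 t=12 v=5: → [9,18); WM=11
i=2 t=9 v=9: → [9,18); WM=11
i=3 t=9 v=5: → [9,18); WM=11
i=4 t=3 v=7: DROP (t<11-2); WM=11
i=5 t=13 v=6: → [9,19); WM=12
i=6 t=22 v=1: → [22,28); WM=21
i=7 t=16 v=8: DROP (t<21-2); WM=21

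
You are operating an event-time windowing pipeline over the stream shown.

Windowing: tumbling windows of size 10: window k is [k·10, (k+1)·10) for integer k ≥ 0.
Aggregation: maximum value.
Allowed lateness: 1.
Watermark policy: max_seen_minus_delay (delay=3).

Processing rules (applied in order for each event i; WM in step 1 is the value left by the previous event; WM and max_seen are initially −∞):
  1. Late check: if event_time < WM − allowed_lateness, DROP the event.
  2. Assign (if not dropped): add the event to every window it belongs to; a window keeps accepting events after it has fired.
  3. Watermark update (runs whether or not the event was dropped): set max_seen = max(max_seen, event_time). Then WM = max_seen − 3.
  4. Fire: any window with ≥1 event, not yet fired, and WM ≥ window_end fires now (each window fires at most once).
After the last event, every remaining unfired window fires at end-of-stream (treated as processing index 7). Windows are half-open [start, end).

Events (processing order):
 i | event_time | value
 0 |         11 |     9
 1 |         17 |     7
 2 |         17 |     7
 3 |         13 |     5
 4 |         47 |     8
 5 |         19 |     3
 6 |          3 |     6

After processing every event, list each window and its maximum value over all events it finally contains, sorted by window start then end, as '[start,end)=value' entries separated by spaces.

i=0 t=11 v=9: → [10,20); WM=8
i=1 t=17 v=7: → [10,20); WM=14
i=2 t=17 v=7: → [10,20); WM=14
i=3 t=13 v=5: → [10,20); WM=14
i=4 t=47 v=8: → [40,50); WM=44; [10,20) fires=9
i=5 t=19 v=3: DROP (t<44-1); WM=44
i=6 t=3 v=6: DROP (t<44-1); WM=44

[10,20)=9 [40,50)=8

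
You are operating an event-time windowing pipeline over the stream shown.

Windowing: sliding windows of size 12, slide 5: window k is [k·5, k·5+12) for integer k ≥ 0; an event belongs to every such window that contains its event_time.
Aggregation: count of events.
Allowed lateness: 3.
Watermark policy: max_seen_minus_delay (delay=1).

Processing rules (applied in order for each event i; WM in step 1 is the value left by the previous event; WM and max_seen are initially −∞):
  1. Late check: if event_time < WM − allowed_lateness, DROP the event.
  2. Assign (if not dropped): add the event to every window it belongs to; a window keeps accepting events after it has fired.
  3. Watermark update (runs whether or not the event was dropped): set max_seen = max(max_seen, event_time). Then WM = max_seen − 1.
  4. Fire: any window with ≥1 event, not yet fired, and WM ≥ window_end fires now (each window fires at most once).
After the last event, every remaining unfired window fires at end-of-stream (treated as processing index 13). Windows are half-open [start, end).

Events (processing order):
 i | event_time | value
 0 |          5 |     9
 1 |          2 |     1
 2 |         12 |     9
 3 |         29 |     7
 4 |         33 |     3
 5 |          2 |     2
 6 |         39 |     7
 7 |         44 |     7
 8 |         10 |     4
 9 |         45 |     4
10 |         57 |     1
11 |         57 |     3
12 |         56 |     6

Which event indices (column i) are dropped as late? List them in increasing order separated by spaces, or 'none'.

5 8

i=0 t=5 v=9: → [5,17),[0,12); WM=4
i=1 t=2 v=1: → [0,12); WM=4
i=2 t=12 v=9: → [10,22),[5,17); WM=11
i=3 t=29 v=7: → [25,37),[20,32); WM=28; [0,12) fires=2 [5,17) fires=2 [10,22) fires=1
i=4 t=33 v=3: → [30,42),[25,37); WM=32; [20,32) fires=1
i=5 t=2 v=2: DROP (t<32-3); WM=32
i=6 t=39 v=7: → [35,47),[30,42); WM=38; [25,37) fires=2
i=7 t=44 v=7: → [40,52),[35,47); WM=43; [30,42) fires=2
i=8 t=10 v=4: DROP (t<43-3); WM=43
i=9 t=45 v=4: → [45,57),[40,52),[35,47); WM=44
i=10 t=57 v=1: → [55,67),[50,62); WM=56; [35,47) fires=3 [40,52) fires=2
i=11 t=57 v=3: → [55,67),[50,62); WM=56
i=12 t=56 v=6: → [55,67),[50,62),[45,57); WM=56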